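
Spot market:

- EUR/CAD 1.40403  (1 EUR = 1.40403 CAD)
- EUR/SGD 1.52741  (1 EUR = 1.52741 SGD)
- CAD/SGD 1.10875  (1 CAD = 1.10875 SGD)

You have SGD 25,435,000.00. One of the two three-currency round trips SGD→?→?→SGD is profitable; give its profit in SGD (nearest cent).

Profitable loop is SGD → EUR → CAD → SGD:
SGD 25,435,000.00 ÷ 1.52741 = EUR 16,652,372.32
EUR 16,652,372.32 × 1.40403 = CAD 23,380,430.30
CAD 23,380,430.30 × 1.10875 = SGD 25,923,052.10
Profit = SGD 25,923,052.10 − SGD 25,435,000.00

Profit: SGD 488,052.10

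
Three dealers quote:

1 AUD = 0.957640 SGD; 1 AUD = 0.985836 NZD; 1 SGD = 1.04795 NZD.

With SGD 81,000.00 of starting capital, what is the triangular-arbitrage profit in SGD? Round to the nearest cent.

Profitable loop is SGD → NZD → AUD → SGD:
SGD 81,000.00 × 1.04795 = NZD 84,883.95
NZD 84,883.95 ÷ 0.985836 = AUD 86,103.52
AUD 86,103.52 × 0.957640 = SGD 82,456.18
Profit = SGD 82,456.18 − SGD 81,000.00

Profit: SGD 1,456.18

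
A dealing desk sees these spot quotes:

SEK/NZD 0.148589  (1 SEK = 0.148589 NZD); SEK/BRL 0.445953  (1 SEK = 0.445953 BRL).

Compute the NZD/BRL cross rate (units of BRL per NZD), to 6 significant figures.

NZD/BRL = 3.00125

1 NZD ÷ 0.148589 = 6.72997 SEK
6.72997 SEK × 0.445953 = 3.00125 BRL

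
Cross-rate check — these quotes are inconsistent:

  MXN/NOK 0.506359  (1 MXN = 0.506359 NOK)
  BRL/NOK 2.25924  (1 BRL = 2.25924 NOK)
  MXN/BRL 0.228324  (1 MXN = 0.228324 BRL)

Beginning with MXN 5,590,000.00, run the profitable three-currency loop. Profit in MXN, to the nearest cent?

Profitable loop is MXN → BRL → NOK → MXN:
MXN 5,590,000.00 × 0.228324 = BRL 1,276,331.16
BRL 1,276,331.16 × 2.25924 = NOK 2,883,538.41
NOK 2,883,538.41 ÷ 0.506359 = MXN 5,694,652.23
Profit = MXN 5,694,652.23 − MXN 5,590,000.00

Profit: MXN 104,652.23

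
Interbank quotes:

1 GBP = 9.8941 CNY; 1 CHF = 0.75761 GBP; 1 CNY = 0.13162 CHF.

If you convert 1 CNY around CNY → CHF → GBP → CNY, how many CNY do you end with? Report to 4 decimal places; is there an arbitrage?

Around CNY → CHF → GBP → CNY: 1 × 0.13162 × 0.75761 × 9.8941 = 0.986606
Product < 1; profitable direction is CNY → GBP → CHF → CNY.

0.9866 (arbitrage exists)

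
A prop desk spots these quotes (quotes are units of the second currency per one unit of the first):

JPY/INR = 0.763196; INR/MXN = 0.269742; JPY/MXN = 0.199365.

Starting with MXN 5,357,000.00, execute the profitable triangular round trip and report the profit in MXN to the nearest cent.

Profit: MXN 174,684.32

Profitable loop is MXN → JPY → INR → MXN:
MXN 5,357,000.00 ÷ 0.199365 = JPY 26,870,313
JPY 26,870,313 × 0.763196 = INR 20,507,315.59
INR 20,507,315.59 × 0.269742 = MXN 5,531,684.32
Profit = MXN 5,531,684.32 − MXN 5,357,000.00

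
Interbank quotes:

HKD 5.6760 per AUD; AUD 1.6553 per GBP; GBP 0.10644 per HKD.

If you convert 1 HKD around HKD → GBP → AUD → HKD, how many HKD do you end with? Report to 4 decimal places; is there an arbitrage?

Around HKD → GBP → AUD → HKD: 1 × 0.10644 × 1.6553 × 5.6760 = 1.000055
Product ≈ 1 (deviation 0.006%, within rounding noise).

1.0001 (no arbitrage)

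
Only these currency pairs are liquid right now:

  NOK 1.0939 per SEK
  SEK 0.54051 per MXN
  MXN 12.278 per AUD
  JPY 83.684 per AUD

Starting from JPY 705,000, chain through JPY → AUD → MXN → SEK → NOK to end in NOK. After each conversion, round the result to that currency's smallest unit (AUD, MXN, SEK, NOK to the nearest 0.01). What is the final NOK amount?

NOK 61,158.34

JPY 705,000 ÷ 83.684 = AUD 8,424.55
AUD 8,424.55 × 12.278 = MXN 103,436.62
MXN 103,436.62 × 0.54051 = SEK 55,908.53
SEK 55,908.53 × 1.0939 = NOK 61,158.34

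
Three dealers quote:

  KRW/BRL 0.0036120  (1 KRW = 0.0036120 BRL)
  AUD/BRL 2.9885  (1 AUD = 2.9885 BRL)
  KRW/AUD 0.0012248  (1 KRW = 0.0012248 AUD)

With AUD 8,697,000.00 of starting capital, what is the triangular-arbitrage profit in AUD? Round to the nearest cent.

Profitable loop is AUD → BRL → KRW → AUD:
AUD 8,697,000.00 × 2.9885 = BRL 25,990,984.50
BRL 25,990,984.50 ÷ 0.0036120 = KRW 7,195,732,143
KRW 7,195,732,143 × 0.0012248 = AUD 8,813,332.73
Profit = AUD 8,813,332.73 − AUD 8,697,000.00

Profit: AUD 116,332.73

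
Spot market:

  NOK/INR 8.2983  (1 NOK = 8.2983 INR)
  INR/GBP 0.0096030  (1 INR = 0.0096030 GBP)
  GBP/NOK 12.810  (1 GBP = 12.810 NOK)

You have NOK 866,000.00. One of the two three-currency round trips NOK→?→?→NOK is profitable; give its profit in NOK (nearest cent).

Profit: NOK 18,022.02

Profitable loop is NOK → INR → GBP → NOK:
NOK 866,000.00 × 8.2983 = INR 7,186,327.80
INR 7,186,327.80 × 0.0096030 = GBP 69,010.31
GBP 69,010.31 × 12.810 = NOK 884,022.02
Profit = NOK 884,022.02 − NOK 866,000.00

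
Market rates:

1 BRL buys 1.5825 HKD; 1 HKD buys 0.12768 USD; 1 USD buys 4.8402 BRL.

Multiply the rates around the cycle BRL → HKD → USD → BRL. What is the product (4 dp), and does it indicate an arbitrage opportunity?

0.9780 (arbitrage exists)

Around BRL → HKD → USD → BRL: 1 × 1.5825 × 0.12768 × 4.8402 = 0.977980
Product < 1; profitable direction is BRL → USD → HKD → BRL.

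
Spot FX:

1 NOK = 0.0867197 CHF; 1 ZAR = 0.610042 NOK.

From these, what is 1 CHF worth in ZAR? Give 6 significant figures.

1 CHF ÷ 0.0867197 = 11.5314 NOK
11.5314 NOK ÷ 0.610042 = 18.9026 ZAR

CHF/ZAR = 18.9026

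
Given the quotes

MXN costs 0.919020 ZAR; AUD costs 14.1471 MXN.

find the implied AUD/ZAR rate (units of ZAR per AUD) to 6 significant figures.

1 AUD × 14.1471 = 14.1471 MXN
14.1471 MXN × 0.919020 = 13.0015 ZAR

AUD/ZAR = 13.0015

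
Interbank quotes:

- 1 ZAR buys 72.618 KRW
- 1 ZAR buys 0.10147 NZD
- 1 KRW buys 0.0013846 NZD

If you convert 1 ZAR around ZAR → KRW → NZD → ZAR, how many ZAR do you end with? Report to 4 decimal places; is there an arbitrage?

Around ZAR → KRW → NZD → ZAR: 1 × 72.618 × 0.0013846 ÷ 0.10147 = 0.990903
Product < 1; profitable direction is ZAR → NZD → KRW → ZAR.

0.9909 (arbitrage exists)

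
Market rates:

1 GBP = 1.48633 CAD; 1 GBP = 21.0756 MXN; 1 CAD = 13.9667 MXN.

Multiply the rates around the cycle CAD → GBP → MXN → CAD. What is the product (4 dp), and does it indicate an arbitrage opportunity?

Around CAD → GBP → MXN → CAD: 1 ÷ 1.48633 × 21.0756 ÷ 13.9667 = 1.015245
Product > 1; profitable direction is CAD → GBP → MXN → CAD.

1.0152 (arbitrage exists)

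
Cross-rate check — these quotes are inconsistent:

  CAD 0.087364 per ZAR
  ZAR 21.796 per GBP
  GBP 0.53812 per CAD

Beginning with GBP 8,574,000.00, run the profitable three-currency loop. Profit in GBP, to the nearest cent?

Profitable loop is GBP → ZAR → CAD → GBP:
GBP 8,574,000.00 × 21.796 = ZAR 186,878,904.00
ZAR 186,878,904.00 × 0.087364 = CAD 16,326,488.57
CAD 16,326,488.57 × 0.53812 = GBP 8,785,610.03
Profit = GBP 8,785,610.03 − GBP 8,574,000.00

Profit: GBP 211,610.03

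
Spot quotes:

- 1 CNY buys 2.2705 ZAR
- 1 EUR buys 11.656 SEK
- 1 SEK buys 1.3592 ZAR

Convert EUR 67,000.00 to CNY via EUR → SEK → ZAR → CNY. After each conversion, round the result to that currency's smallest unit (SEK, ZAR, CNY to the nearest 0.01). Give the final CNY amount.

EUR 67,000.00 × 11.656 = SEK 780,952.00
SEK 780,952.00 × 1.3592 = ZAR 1,061,469.96
ZAR 1,061,469.96 ÷ 2.2705 = CNY 467,504.94

CNY 467,504.94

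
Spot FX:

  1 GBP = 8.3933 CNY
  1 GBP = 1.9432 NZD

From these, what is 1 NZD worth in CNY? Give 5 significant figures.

NZD/CNY = 4.3193

1 NZD ÷ 1.9432 = 0.514615 GBP
0.514615 GBP × 8.3933 = 4.31932 CNY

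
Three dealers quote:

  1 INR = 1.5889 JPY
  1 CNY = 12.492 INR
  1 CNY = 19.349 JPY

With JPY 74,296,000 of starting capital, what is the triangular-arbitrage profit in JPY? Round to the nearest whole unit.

Profitable loop is JPY → CNY → INR → JPY:
JPY 74,296,000 ÷ 19.349 = CNY 3,839,785.00
CNY 3,839,785.00 × 12.492 = INR 47,966,594.24
INR 47,966,594.24 × 1.5889 = JPY 76,214,122
Profit = JPY 76,214,122 − JPY 74,296,000

Profit: JPY 1,918,122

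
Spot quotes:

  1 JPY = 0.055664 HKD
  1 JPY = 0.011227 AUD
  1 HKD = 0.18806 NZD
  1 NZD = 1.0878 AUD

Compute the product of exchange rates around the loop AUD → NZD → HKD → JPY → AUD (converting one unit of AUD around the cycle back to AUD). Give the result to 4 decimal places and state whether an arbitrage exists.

Around AUD → NZD → HKD → JPY → AUD: 1 ÷ 1.0878 ÷ 0.18806 ÷ 0.055664 × 0.011227 = 0.985925
Product < 1; profitable direction is AUD → JPY → HKD → NZD → AUD.

0.9859 (arbitrage exists)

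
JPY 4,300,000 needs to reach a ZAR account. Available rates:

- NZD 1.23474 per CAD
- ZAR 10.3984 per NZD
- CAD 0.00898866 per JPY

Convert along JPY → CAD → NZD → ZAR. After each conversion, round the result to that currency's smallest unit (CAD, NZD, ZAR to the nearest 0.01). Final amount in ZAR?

JPY 4,300,000 × 0.00898866 = CAD 38,651.24
CAD 38,651.24 × 1.23474 = NZD 47,724.23
NZD 47,724.23 × 10.3984 = ZAR 496,255.63

ZAR 496,255.63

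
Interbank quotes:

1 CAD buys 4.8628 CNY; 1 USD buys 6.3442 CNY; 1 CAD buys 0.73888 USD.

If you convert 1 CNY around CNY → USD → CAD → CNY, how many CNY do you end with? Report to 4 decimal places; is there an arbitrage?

1.0374 (arbitrage exists)

Around CNY → USD → CAD → CNY: 1 ÷ 6.3442 ÷ 0.73888 × 4.8628 = 1.037375
Product > 1; profitable direction is CNY → USD → CAD → CNY.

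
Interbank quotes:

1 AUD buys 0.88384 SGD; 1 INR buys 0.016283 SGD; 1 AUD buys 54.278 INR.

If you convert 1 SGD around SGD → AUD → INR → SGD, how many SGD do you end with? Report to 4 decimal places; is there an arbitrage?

1.0000 (no arbitrage)

Around SGD → AUD → INR → SGD: 1 ÷ 0.88384 × 54.278 × 0.016283 = 0.999965
Product ≈ 1 (deviation 0.004%, within rounding noise).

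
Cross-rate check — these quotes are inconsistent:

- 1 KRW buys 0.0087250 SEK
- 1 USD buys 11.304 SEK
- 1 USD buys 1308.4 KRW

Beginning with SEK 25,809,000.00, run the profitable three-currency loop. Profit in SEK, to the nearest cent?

Profit: SEK 255,236.03

Profitable loop is SEK → USD → KRW → SEK:
SEK 25,809,000.00 ÷ 11.304 = USD 2,283,174.10
USD 2,283,174.10 × 1308.4 = KRW 2,987,304,989
KRW 2,987,304,989 × 0.0087250 = SEK 26,064,236.03
Profit = SEK 26,064,236.03 − SEK 25,809,000.00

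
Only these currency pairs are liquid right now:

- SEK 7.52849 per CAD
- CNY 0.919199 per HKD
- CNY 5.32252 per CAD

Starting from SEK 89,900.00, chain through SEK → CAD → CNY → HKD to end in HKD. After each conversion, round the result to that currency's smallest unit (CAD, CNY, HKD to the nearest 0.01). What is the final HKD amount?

SEK 89,900.00 ÷ 7.52849 = CAD 11,941.31
CAD 11,941.31 × 5.32252 = CNY 63,557.86
CNY 63,557.86 ÷ 0.919199 = HKD 69,144.83

HKD 69,144.83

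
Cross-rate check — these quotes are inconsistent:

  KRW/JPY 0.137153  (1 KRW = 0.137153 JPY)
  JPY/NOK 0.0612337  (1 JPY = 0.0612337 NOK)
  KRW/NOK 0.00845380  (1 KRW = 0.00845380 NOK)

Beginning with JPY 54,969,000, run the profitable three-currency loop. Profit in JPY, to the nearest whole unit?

Profit: JPY 362,697

Profitable loop is JPY → KRW → NOK → JPY:
JPY 54,969,000 ÷ 0.137153 = KRW 400,785,984
KRW 400,785,984 × 0.00845380 = NOK 3,388,164.55
NOK 3,388,164.55 ÷ 0.0612337 = JPY 55,331,697
Profit = JPY 55,331,697 − JPY 54,969,000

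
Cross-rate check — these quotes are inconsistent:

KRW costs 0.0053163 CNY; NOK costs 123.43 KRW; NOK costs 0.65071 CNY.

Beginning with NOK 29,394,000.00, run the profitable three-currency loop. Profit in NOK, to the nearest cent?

Profitable loop is NOK → KRW → CNY → NOK:
NOK 29,394,000.00 × 123.43 = KRW 3,628,101,420
KRW 3,628,101,420 × 0.0053163 = CNY 19,288,075.58
CNY 19,288,075.58 ÷ 0.65071 = NOK 29,641,584.70
Profit = NOK 29,641,584.70 − NOK 29,394,000.00

Profit: NOK 247,584.70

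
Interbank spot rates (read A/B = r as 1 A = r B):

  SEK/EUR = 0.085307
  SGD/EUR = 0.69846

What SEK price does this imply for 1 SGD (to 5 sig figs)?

SGD/SEK = 8.1876

1 SGD × 0.69846 = 0.69846 EUR
0.69846 EUR ÷ 0.085307 = 8.1876 SEK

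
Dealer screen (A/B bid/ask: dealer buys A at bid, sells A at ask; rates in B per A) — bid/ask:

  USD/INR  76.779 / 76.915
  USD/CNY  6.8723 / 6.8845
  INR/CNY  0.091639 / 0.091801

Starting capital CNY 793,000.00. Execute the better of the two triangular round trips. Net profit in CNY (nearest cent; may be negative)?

Best loop CNY → USD → INR → CNY:
CNY 793,000.00 ÷ 6.8845 (buy USD at ask) = USD 115,186.29
USD 115,186.29 × 76.779 (sell USD at bid) = INR 8,843,888.01
INR 8,843,888.01 × 0.091639 (sell INR at bid) = CNY 810,445.05

Net profit: CNY 17,445.05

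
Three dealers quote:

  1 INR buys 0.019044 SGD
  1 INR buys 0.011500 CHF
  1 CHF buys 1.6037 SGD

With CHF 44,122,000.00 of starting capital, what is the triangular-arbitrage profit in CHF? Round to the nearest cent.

Profit: CHF 1,438,910.39

Profitable loop is CHF → INR → SGD → CHF:
CHF 44,122,000.00 ÷ 0.011500 = INR 3,836,695,652.17
INR 3,836,695,652.17 × 0.019044 = SGD 73,066,032.00
SGD 73,066,032.00 ÷ 1.6037 = CHF 45,560,910.39
Profit = CHF 45,560,910.39 − CHF 44,122,000.00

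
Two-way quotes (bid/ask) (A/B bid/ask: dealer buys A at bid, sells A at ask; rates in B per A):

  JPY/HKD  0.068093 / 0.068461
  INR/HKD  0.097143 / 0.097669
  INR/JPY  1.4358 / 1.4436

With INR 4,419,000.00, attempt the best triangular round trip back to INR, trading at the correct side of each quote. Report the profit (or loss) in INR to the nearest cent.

Best loop INR → JPY → HKD → INR:
INR 4,419,000.00 × 1.4358 (sell INR at bid) = JPY 6,344,800
JPY 6,344,800 × 0.068093 (sell JPY at bid) = HKD 432,036.48
HKD 432,036.48 ÷ 0.097669 (buy INR at ask) = INR 4,423,476.03

Net profit: INR 4,476.03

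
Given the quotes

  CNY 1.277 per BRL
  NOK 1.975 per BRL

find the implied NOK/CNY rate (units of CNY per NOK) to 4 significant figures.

1 NOK ÷ 1.975 = 0.506329 BRL
0.506329 BRL × 1.277 = 0.646582 CNY

NOK/CNY = 0.6466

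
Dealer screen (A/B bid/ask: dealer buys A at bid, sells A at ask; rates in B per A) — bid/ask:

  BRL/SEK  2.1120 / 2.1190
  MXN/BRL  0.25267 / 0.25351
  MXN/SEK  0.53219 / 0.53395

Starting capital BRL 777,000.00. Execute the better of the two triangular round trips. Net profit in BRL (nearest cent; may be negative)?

Best loop BRL → SEK → MXN → BRL:
BRL 777,000.00 × 2.1120 (sell BRL at bid) = SEK 1,641,024.00
SEK 1,641,024.00 ÷ 0.53395 (buy MXN at ask) = MXN 3,073,366.42
MXN 3,073,366.42 × 0.25267 (sell MXN at bid) = BRL 776,547.49

Net result: BRL -452.51 (no profitable arbitrage after spreads)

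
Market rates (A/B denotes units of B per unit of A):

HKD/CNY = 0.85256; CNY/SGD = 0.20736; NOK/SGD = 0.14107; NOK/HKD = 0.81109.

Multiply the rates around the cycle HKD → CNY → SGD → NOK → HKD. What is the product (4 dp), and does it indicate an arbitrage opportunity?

1.0164 (arbitrage exists)

Around HKD → CNY → SGD → NOK → HKD: 1 × 0.85256 × 0.20736 ÷ 0.14107 × 0.81109 = 1.016446
Product > 1; profitable direction is HKD → CNY → SGD → NOK → HKD.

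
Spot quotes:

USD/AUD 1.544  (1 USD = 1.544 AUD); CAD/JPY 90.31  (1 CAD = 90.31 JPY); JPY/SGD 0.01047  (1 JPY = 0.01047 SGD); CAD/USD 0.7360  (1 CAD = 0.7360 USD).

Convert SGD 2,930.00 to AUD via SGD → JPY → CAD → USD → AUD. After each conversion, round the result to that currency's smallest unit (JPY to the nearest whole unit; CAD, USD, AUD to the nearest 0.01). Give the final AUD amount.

AUD 3,521.35

SGD 2,930.00 ÷ 0.01047 = JPY 279,847
JPY 279,847 ÷ 90.31 = CAD 3,098.74
CAD 3,098.74 × 0.7360 = USD 2,280.67
USD 2,280.67 × 1.544 = AUD 3,521.35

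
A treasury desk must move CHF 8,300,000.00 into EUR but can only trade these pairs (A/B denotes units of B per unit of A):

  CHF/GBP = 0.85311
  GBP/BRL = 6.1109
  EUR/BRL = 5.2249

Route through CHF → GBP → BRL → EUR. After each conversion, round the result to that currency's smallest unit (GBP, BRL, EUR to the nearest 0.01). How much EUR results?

EUR 8,281,525.04

CHF 8,300,000.00 × 0.85311 = GBP 7,080,813.00
GBP 7,080,813.00 × 6.1109 = BRL 43,270,140.16
BRL 43,270,140.16 ÷ 5.2249 = EUR 8,281,525.04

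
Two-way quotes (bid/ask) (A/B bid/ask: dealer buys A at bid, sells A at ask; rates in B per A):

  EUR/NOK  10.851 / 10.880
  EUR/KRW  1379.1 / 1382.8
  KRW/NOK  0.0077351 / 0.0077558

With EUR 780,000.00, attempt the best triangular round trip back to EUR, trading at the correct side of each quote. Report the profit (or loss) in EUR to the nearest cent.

Net profit: EUR 9,184.22

Best loop EUR → NOK → KRW → EUR:
EUR 780,000.00 × 10.851 (sell EUR at bid) = NOK 8,463,780.00
NOK 8,463,780.00 ÷ 0.0077558 (buy KRW at ask) = KRW 1,091,283,942
KRW 1,091,283,942 ÷ 1382.8 (buy EUR at ask) = EUR 789,184.22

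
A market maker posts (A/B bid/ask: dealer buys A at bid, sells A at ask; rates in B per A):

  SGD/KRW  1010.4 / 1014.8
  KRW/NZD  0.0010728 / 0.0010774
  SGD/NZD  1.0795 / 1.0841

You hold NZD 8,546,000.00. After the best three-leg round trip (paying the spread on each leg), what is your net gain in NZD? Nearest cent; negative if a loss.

Net result: NZD -1,126.33 (no profitable arbitrage after spreads)

Best loop NZD → SGD → KRW → NZD:
NZD 8,546,000.00 ÷ 1.0841 (buy SGD at ask) = SGD 7,883,036.62
SGD 7,883,036.62 × 1010.4 (sell SGD at bid) = KRW 7,965,020,201
KRW 7,965,020,201 × 0.0010728 (sell KRW at bid) = NZD 8,544,873.67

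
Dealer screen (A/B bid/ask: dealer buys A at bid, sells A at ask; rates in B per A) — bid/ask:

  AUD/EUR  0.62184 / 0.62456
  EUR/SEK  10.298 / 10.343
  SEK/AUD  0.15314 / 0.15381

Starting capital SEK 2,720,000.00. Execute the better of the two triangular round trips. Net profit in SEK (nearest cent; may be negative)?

Best loop SEK → EUR → AUD → SEK:
SEK 2,720,000.00 ÷ 10.343 (buy EUR at ask) = EUR 262,979.79
EUR 262,979.79 ÷ 0.62456 (buy AUD at ask) = AUD 421,064.10
AUD 421,064.10 ÷ 0.15381 (buy SEK at ask) = SEK 2,737,559.96

Net profit: SEK 17,559.96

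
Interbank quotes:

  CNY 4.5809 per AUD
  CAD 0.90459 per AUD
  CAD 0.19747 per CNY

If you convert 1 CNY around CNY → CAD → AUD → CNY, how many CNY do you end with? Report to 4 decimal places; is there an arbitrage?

Around CNY → CAD → AUD → CNY: 1 × 0.19747 ÷ 0.90459 × 4.5809 = 1.000000
Product ≈ 1 (deviation 0.000%, within rounding noise).

1.0000 (no arbitrage)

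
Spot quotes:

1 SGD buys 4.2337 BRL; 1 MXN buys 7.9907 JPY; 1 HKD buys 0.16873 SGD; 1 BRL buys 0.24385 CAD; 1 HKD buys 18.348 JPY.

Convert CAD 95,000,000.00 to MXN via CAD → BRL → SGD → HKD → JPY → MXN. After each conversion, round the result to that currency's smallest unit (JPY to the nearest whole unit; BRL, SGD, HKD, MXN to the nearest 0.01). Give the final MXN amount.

MXN 1,252,253,815.56

CAD 95,000,000.00 ÷ 0.24385 = BRL 389,583,760.51
BRL 389,583,760.51 ÷ 4.2337 = SGD 92,019,689.75
SGD 92,019,689.75 ÷ 0.16873 = HKD 545,366,501.21
HKD 545,366,501.21 × 18.348 = JPY 10,006,384,564
JPY 10,006,384,564 ÷ 7.9907 = MXN 1,252,253,815.56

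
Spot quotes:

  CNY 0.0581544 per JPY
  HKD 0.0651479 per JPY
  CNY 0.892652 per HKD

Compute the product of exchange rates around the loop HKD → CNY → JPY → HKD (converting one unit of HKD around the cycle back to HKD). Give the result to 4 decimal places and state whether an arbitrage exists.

1.0000 (no arbitrage)

Around HKD → CNY → JPY → HKD: 1 × 0.892652 ÷ 0.0581544 × 0.0651479 = 1.000000
Product ≈ 1 (deviation 0.000%, within rounding noise).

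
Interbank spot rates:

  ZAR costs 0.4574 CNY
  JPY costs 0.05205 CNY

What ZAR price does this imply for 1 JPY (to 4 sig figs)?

JPY/ZAR = 0.1138

1 JPY × 0.05205 = 0.05205 CNY
0.05205 CNY ÷ 0.4574 = 0.113795 ZAR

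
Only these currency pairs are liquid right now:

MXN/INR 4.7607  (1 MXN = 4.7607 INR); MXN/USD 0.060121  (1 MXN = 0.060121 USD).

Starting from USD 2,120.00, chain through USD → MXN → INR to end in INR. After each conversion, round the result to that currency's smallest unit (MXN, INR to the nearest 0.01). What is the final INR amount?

USD 2,120.00 ÷ 0.060121 = MXN 35,262.22
MXN 35,262.22 × 4.7607 = INR 167,872.85

INR 167,872.85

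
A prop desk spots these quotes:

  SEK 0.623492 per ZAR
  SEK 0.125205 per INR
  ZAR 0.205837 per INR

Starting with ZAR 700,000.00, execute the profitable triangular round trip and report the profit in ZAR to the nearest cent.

Profitable loop is ZAR → SEK → INR → ZAR:
ZAR 700,000.00 × 0.623492 = SEK 436,444.40
SEK 436,444.40 ÷ 0.125205 = INR 3,485,838.42
INR 3,485,838.42 × 0.205837 = ZAR 717,514.52
Profit = ZAR 717,514.52 − ZAR 700,000.00

Profit: ZAR 17,514.52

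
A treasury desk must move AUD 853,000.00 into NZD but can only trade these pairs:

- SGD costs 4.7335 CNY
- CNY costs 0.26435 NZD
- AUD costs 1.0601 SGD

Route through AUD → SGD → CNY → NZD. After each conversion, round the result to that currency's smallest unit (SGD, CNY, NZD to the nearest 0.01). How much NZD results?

AUD 853,000.00 × 1.0601 = SGD 904,265.30
SGD 904,265.30 × 4.7335 = CNY 4,280,339.80
CNY 4,280,339.80 × 0.26435 = NZD 1,131,507.83

NZD 1,131,507.83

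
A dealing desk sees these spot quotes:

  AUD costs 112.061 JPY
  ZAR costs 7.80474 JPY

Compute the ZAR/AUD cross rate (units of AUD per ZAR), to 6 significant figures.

ZAR/AUD = 0.0696472

1 ZAR × 7.80474 = 7.80474 JPY
7.80474 JPY ÷ 112.061 = 0.0696472 AUD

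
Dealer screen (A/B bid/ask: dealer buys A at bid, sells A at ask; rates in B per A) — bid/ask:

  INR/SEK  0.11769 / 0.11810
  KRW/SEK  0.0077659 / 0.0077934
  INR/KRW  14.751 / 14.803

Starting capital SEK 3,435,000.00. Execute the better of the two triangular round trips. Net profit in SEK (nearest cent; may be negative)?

Best loop SEK → KRW → INR → SEK:
SEK 3,435,000.00 ÷ 0.0077934 (buy KRW at ask) = KRW 440,757,564
KRW 440,757,564 ÷ 14.803 (buy INR at ask) = INR 29,774,881.04
INR 29,774,881.04 × 0.11769 (sell INR at bid) = SEK 3,504,205.75

Net profit: SEK 69,205.75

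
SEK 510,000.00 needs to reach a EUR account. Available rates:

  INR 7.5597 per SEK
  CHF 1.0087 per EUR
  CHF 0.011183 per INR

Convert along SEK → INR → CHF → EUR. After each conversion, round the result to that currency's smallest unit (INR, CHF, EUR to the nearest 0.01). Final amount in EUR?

SEK 510,000.00 × 7.5597 = INR 3,855,447.00
INR 3,855,447.00 × 0.011183 = CHF 43,115.46
CHF 43,115.46 ÷ 1.0087 = EUR 42,743.59

EUR 42,743.59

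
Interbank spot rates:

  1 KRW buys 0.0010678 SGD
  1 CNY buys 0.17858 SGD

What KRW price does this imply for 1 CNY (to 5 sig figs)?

1 CNY × 0.17858 = 0.17858 SGD
0.17858 SGD ÷ 0.0010678 = 167.241 KRW

CNY/KRW = 167.24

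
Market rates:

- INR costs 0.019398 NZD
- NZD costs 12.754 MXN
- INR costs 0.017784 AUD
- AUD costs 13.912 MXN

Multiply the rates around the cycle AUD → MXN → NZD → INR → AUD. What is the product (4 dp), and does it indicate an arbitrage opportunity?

1.0000 (no arbitrage)

Around AUD → MXN → NZD → INR → AUD: 1 × 13.912 ÷ 12.754 ÷ 0.019398 × 0.017784 = 1.000036
Product ≈ 1 (deviation 0.004%, within rounding noise).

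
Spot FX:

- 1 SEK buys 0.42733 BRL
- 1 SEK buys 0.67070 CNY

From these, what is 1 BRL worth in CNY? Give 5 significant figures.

1 BRL ÷ 0.42733 = 2.34011 SEK
2.34011 SEK × 0.67070 = 1.56951 CNY

BRL/CNY = 1.5695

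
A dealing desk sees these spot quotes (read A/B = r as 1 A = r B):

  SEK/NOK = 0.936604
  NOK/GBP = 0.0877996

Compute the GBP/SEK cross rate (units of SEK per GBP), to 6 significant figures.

GBP/SEK = 12.1605

1 GBP ÷ 0.0877996 = 11.3896 NOK
11.3896 NOK ÷ 0.936604 = 12.1605 SEK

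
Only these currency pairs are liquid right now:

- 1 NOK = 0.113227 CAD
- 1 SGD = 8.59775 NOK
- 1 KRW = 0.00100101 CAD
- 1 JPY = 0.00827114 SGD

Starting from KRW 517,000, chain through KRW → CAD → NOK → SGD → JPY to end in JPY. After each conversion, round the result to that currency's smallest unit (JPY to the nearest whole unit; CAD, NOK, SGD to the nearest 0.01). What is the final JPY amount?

KRW 517,000 × 0.00100101 = CAD 517.52
CAD 517.52 ÷ 0.113227 = NOK 4,570.64
NOK 4,570.64 ÷ 8.59775 = SGD 531.61
SGD 531.61 ÷ 0.00827114 = JPY 64,273

JPY 64,273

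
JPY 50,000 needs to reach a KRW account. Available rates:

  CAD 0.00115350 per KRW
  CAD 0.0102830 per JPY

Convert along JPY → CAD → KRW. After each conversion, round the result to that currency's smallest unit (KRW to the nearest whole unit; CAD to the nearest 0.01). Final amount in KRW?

KRW 445,730

JPY 50,000 × 0.0102830 = CAD 514.15
CAD 514.15 ÷ 0.00115350 = KRW 445,730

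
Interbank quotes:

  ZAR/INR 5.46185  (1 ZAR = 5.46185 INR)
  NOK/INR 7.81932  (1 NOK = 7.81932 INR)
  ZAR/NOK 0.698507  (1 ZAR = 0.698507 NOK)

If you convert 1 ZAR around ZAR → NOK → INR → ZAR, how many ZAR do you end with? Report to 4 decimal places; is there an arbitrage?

Around ZAR → NOK → INR → ZAR: 1 × 0.698507 × 7.81932 ÷ 5.46185 = 1.000000
Product ≈ 1 (deviation 0.000%, within rounding noise).

1.0000 (no arbitrage)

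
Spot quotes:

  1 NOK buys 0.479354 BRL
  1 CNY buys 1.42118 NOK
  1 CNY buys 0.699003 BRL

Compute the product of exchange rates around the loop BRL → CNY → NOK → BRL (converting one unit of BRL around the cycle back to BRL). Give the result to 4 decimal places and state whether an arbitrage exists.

Around BRL → CNY → NOK → BRL: 1 ÷ 0.699003 × 1.42118 × 0.479354 = 0.974600
Product < 1; profitable direction is BRL → NOK → CNY → BRL.

0.9746 (arbitrage exists)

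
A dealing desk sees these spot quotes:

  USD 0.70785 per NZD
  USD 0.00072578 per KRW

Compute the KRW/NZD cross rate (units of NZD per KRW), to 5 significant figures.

KRW/NZD = 0.0010253

1 KRW × 0.00072578 = 0.00072578 USD
0.00072578 USD ÷ 0.70785 = 0.00102533 NZD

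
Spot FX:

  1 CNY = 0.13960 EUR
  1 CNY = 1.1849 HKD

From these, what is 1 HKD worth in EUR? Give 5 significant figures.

1 HKD ÷ 1.1849 = 0.843953 CNY
0.843953 CNY × 0.13960 = 0.117816 EUR

HKD/EUR = 0.11782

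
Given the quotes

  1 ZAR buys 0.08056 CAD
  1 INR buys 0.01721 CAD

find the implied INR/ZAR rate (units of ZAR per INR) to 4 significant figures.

1 INR × 0.01721 = 0.01721 CAD
0.01721 CAD ÷ 0.08056 = 0.21363 ZAR

INR/ZAR = 0.2136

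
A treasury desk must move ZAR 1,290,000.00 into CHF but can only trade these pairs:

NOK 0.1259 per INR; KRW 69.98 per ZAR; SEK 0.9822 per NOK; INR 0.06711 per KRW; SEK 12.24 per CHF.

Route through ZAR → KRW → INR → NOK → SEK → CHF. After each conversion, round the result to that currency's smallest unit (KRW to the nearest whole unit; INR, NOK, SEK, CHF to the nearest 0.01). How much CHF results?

ZAR 1,290,000.00 × 69.98 = KRW 90,274,200
KRW 90,274,200 × 0.06711 = INR 6,058,301.56
INR 6,058,301.56 × 0.1259 = NOK 762,740.17
NOK 762,740.17 × 0.9822 = SEK 749,163.39
SEK 749,163.39 ÷ 12.24 = CHF 61,206.16

CHF 61,206.16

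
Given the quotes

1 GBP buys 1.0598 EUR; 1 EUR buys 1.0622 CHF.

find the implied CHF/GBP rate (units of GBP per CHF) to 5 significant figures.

CHF/GBP = 0.88832

1 CHF ÷ 1.0622 = 0.941442 EUR
0.941442 EUR ÷ 1.0598 = 0.888321 GBP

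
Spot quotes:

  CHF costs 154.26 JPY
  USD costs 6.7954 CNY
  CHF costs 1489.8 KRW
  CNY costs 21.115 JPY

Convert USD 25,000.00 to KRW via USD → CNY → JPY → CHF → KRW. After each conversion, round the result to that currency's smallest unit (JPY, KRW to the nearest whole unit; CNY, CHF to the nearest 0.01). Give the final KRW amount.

KRW 34,643,422

USD 25,000.00 × 6.7954 = CNY 169,885.00
CNY 169,885.00 × 21.115 = JPY 3,587,122
JPY 3,587,122 ÷ 154.26 = CHF 23,253.74
CHF 23,253.74 × 1489.8 = KRW 34,643,422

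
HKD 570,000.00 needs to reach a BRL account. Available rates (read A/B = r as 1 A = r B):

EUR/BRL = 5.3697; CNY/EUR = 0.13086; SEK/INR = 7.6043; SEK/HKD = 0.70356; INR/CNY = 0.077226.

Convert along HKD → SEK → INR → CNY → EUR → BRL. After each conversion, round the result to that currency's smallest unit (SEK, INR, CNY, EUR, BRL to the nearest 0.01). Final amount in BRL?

HKD 570,000.00 ÷ 0.70356 = SEK 810,165.44
SEK 810,165.44 × 7.6043 = INR 6,160,741.06
INR 6,160,741.06 × 0.077226 = CNY 475,769.39
CNY 475,769.39 × 0.13086 = EUR 62,259.18
EUR 62,259.18 × 5.3697 = BRL 334,313.12

BRL 334,313.12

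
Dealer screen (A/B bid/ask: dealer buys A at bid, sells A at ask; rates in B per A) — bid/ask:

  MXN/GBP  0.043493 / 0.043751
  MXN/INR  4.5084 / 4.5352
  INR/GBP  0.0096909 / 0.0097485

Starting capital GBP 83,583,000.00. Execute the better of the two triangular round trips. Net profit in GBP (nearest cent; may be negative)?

Best loop GBP → MXN → INR → GBP:
GBP 83,583,000.00 ÷ 0.043751 (buy MXN at ask) = MXN 1,910,424,904.57
MXN 1,910,424,904.57 × 4.5084 (sell MXN at bid) = INR 8,612,959,639.78
INR 8,612,959,639.78 × 0.0096909 (sell INR at bid) = GBP 83,467,330.57

Net result: GBP -115,669.43 (no profitable arbitrage after spreads)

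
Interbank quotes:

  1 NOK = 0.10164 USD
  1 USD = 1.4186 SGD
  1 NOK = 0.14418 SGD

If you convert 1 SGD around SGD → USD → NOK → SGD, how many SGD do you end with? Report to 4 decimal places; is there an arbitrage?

1.0000 (no arbitrage)

Around SGD → USD → NOK → SGD: 1 ÷ 1.4186 ÷ 0.10164 × 0.14418 = 0.999955
Product ≈ 1 (deviation 0.005%, within rounding noise).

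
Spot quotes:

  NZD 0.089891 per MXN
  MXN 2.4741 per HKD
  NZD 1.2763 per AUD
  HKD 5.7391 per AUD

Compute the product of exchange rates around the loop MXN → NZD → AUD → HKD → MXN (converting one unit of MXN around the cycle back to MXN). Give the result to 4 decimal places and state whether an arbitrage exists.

Around MXN → NZD → AUD → HKD → MXN: 1 × 0.089891 ÷ 1.2763 × 5.7391 × 2.4741 = 1.000056
Product ≈ 1 (deviation 0.006%, within rounding noise).

1.0001 (no arbitrage)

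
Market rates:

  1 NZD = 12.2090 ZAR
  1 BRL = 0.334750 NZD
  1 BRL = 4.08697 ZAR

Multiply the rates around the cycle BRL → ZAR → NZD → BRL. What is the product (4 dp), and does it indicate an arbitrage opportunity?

1.0000 (no arbitrage)

Around BRL → ZAR → NZD → BRL: 1 × 4.08697 ÷ 12.2090 ÷ 0.334750 = 1.000002
Product ≈ 1 (deviation 0.000%, within rounding noise).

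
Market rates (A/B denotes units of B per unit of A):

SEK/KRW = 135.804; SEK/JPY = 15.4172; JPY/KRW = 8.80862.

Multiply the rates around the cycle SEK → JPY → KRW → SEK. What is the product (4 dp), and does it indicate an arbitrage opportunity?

Around SEK → JPY → KRW → SEK: 1 × 15.4172 × 8.80862 ÷ 135.804 = 1.000002
Product ≈ 1 (deviation 0.000%, within rounding noise).

1.0000 (no arbitrage)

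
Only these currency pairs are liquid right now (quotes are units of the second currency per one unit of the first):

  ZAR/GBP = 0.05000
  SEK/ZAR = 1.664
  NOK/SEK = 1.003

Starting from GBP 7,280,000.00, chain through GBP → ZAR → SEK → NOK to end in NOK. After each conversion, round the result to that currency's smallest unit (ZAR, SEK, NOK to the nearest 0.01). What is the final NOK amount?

NOK 87,238,285.14

GBP 7,280,000.00 ÷ 0.05000 = ZAR 145,600,000.00
ZAR 145,600,000.00 ÷ 1.664 = SEK 87,500,000.00
SEK 87,500,000.00 ÷ 1.003 = NOK 87,238,285.14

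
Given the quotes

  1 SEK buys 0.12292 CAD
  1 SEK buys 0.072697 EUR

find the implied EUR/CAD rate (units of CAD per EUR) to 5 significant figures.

EUR/CAD = 1.6909

1 EUR ÷ 0.072697 = 13.7557 SEK
13.7557 SEK × 0.12292 = 1.69085 CAD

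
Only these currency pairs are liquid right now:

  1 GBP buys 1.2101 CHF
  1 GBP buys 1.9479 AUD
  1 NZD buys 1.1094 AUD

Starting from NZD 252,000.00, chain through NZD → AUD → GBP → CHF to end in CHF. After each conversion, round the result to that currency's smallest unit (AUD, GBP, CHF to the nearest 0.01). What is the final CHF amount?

CHF 173,677.40

NZD 252,000.00 × 1.1094 = AUD 279,568.80
AUD 279,568.80 ÷ 1.9479 = GBP 143,523.18
GBP 143,523.18 × 1.2101 = CHF 173,677.40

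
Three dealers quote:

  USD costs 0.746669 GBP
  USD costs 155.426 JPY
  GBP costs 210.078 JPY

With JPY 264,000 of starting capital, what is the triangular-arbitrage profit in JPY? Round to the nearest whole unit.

Profitable loop is JPY → USD → GBP → JPY:
JPY 264,000 ÷ 155.426 = USD 1,698.56
USD 1,698.56 × 0.746669 = GBP 1,268.26
GBP 1,268.26 × 210.078 = JPY 266,434
Profit = JPY 266,434 − JPY 264,000

Profit: JPY 2,434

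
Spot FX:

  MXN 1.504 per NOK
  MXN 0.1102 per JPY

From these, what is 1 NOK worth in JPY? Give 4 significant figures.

NOK/JPY = 13.65

1 NOK × 1.504 = 1.504 MXN
1.504 MXN ÷ 0.1102 = 13.6479 JPY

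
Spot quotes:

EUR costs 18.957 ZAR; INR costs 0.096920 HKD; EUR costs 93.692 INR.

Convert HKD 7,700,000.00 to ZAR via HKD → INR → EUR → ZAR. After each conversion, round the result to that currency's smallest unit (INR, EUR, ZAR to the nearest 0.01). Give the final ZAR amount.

HKD 7,700,000.00 ÷ 0.096920 = INR 79,446,966.57
INR 79,446,966.57 ÷ 93.692 = EUR 847,958.91
EUR 847,958.91 × 18.957 = ZAR 16,074,757.06

ZAR 16,074,757.06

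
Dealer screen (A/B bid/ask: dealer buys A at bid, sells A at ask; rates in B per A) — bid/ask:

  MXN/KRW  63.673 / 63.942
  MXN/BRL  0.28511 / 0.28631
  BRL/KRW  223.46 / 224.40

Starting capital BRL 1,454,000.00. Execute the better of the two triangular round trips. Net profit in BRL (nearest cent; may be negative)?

Best loop BRL → KRW → MXN → BRL:
BRL 1,454,000.00 × 223.46 (sell BRL at bid) = KRW 324,910,840
KRW 324,910,840 ÷ 63.942 (buy MXN at ask) = MXN 5,081,336.84
MXN 5,081,336.84 × 0.28511 (sell MXN at bid) = BRL 1,448,739.95

Net result: BRL -5,260.05 (no profitable arbitrage after spreads)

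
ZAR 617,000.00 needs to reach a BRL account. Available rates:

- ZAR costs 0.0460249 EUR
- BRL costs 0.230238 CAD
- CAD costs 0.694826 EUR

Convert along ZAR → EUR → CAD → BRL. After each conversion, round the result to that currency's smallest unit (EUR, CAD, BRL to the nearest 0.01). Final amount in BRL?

BRL 177,510.84

ZAR 617,000.00 × 0.0460249 = EUR 28,397.36
EUR 28,397.36 ÷ 0.694826 = CAD 40,869.74
CAD 40,869.74 ÷ 0.230238 = BRL 177,510.84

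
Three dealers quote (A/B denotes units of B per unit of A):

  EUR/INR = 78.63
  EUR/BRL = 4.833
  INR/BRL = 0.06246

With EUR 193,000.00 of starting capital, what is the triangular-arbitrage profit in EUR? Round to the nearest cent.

Profit: EUR 3,124.01

Profitable loop is EUR → INR → BRL → EUR:
EUR 193,000.00 × 78.63 = INR 15,175,590.00
INR 15,175,590.00 × 0.06246 = BRL 947,867.35
BRL 947,867.35 ÷ 4.833 = EUR 196,124.01
Profit = EUR 196,124.01 − EUR 193,000.00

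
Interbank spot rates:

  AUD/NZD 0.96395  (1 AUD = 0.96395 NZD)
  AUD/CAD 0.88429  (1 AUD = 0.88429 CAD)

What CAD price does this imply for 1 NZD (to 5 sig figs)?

1 NZD ÷ 0.96395 = 1.0374 AUD
1.0374 AUD × 0.88429 = 0.917361 CAD

NZD/CAD = 0.91736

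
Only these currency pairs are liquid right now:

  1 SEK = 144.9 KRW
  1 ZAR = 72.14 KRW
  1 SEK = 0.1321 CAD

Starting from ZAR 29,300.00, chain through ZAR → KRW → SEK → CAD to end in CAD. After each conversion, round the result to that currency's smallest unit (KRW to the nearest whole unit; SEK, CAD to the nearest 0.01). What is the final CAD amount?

ZAR 29,300.00 × 72.14 = KRW 2,113,702
KRW 2,113,702 ÷ 144.9 = SEK 14,587.32
SEK 14,587.32 × 0.1321 = CAD 1,926.98

CAD 1,926.98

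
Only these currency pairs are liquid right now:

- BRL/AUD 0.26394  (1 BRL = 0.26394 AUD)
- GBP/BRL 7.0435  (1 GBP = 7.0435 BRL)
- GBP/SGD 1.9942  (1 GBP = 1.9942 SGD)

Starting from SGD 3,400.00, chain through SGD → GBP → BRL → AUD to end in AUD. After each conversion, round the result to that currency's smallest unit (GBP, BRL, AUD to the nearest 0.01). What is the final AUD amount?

SGD 3,400.00 ÷ 1.9942 = GBP 1,704.94
GBP 1,704.94 × 7.0435 = BRL 12,008.74
BRL 12,008.74 × 0.26394 = AUD 3,169.59

AUD 3,169.59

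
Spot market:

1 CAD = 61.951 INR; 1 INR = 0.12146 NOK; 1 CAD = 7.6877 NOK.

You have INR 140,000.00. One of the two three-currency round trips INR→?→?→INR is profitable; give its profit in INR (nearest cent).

Profit: INR 3,035.18

Profitable loop is INR → CAD → NOK → INR:
INR 140,000.00 ÷ 61.951 = CAD 2,259.85
CAD 2,259.85 × 7.6877 = NOK 17,373.05
NOK 17,373.05 ÷ 0.12146 = INR 143,035.18
Profit = INR 143,035.18 − INR 140,000.00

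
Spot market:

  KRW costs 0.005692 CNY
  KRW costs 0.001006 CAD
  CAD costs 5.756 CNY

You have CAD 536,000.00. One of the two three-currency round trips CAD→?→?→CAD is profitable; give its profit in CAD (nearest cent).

Profitable loop is CAD → CNY → KRW → CAD:
CAD 536,000.00 × 5.756 = CNY 3,085,216.00
CNY 3,085,216.00 ÷ 0.005692 = KRW 542,026,704
KRW 542,026,704 × 0.001006 = CAD 545,278.86
Profit = CAD 545,278.86 − CAD 536,000.00

Profit: CAD 9,278.86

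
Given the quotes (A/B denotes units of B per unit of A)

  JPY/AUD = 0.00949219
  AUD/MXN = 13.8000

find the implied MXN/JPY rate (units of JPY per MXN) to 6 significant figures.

1 MXN ÷ 13.8000 = 0.0724638 AUD
0.0724638 AUD ÷ 0.00949219 = 7.63404 JPY

MXN/JPY = 7.63404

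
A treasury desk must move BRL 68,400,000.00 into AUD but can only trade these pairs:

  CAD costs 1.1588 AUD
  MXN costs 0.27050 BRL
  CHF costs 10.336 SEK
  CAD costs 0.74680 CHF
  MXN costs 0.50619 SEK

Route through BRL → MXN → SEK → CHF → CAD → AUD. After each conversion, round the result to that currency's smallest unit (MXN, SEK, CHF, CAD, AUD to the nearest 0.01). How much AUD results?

AUD 19,215,605.34

BRL 68,400,000.00 ÷ 0.27050 = MXN 252,865,064.70
MXN 252,865,064.70 × 0.50619 = SEK 127,997,767.10
SEK 127,997,767.10 ÷ 10.336 = CHF 12,383,684.90
CHF 12,383,684.90 ÷ 0.74680 = CAD 16,582,331.15
CAD 16,582,331.15 × 1.1588 = AUD 19,215,605.34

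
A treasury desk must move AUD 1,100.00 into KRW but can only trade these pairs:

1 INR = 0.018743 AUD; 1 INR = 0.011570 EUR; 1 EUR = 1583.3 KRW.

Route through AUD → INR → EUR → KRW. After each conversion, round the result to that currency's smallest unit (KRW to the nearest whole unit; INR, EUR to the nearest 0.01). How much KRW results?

KRW 1,075,108

AUD 1,100.00 ÷ 0.018743 = INR 58,688.58
INR 58,688.58 × 0.011570 = EUR 679.03
EUR 679.03 × 1583.3 = KRW 1,075,108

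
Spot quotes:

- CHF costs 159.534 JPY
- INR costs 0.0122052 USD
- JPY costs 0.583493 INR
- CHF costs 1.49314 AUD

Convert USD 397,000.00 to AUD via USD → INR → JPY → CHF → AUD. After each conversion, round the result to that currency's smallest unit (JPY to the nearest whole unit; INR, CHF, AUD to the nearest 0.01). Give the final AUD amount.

AUD 521,743.71

USD 397,000.00 ÷ 0.0122052 = INR 32,527,119.59
INR 32,527,119.59 ÷ 0.583493 = JPY 55,745,518
JPY 55,745,518 ÷ 159.534 = CHF 349,427.19
CHF 349,427.19 × 1.49314 = AUD 521,743.71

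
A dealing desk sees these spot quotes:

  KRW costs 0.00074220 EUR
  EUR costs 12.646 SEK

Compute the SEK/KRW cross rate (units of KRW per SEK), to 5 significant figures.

1 SEK ÷ 12.646 = 0.0790764 EUR
0.0790764 EUR ÷ 0.00074220 = 106.543 KRW

SEK/KRW = 106.54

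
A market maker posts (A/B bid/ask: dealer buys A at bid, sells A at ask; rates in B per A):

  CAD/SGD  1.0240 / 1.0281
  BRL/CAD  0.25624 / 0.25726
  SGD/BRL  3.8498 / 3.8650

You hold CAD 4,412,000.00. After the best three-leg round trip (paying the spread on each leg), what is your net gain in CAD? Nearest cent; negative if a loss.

Best loop CAD → SGD → BRL → CAD:
CAD 4,412,000.00 × 1.0240 (sell CAD at bid) = SGD 4,517,888.00
SGD 4,517,888.00 × 3.8498 (sell SGD at bid) = BRL 17,392,965.22
BRL 17,392,965.22 × 0.25624 (sell BRL at bid) = CAD 4,456,773.41

Net profit: CAD 44,773.41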